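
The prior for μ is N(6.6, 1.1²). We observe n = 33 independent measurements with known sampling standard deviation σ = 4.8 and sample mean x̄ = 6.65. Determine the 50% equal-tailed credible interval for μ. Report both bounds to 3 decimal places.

[6.183, 7.080]

Posterior precision = 1/1.1² + 33/4.8² = 0.8264 + 1.4323 = 2.2587, so posterior SD = 0.6654.
Posterior mean = (6.6/1.1² + 33·6.65/4.8²) / 2.2587 = 6.6317.
Interval: 6.6317 ± 0.674 × 0.6654 → [6.183, 7.080].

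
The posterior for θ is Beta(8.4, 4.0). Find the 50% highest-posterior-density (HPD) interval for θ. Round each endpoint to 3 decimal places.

[0.618, 0.795]

The posterior is unimodal and skewed, so the HPD interval has equal density at both endpoints and is the shortest 50% interval.
Solving f(0.618) = f(0.795) with F(0.795) − F(0.618) = 0.50 gives [0.618, 0.795].
For comparison, the equal-tailed interval is [0.593, 0.772]; the HPD is narrower and shifted toward the mode.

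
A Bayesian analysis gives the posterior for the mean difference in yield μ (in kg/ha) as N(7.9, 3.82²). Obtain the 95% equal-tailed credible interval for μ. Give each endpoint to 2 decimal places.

[0.41, 15.39]

The posterior is symmetric, so the 95% equal-tailed interval is μ = 7.9 ± z·3.82 with z = 1.960.
Half-width: 1.960 × 3.82 = 7.49.
7.9 − 7.49 = 0.41; 7.9 + 7.49 = 15.39.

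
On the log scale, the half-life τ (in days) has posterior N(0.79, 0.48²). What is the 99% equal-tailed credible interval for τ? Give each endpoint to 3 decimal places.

[0.640, 7.587]

On the log scale the 99% interval is 0.79 ± 2.576 × 0.48 = [-0.4464, 2.0264].
Exponentiate: [e^-0.4464, e^2.0264] = [0.640, 7.587].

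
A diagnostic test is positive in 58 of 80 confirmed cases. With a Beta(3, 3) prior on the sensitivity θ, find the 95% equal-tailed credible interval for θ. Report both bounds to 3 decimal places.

[0.610, 0.800]

Posterior: Beta(3+58, 3+22) = Beta(61, 25).
Equal-tailed 95% interval: the 0.025 and 0.975 quantiles of Beta(61, 25).
Posterior mean ≈ 0.709, SD ≈ 0.049; a Normal approximation gives roughly [0.614, 0.805].
Exact: F⁻¹(0.025) = 0.610; F⁻¹(0.975) = 0.800.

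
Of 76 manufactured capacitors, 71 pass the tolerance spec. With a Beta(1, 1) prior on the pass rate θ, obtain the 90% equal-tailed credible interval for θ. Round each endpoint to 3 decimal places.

[0.868, 0.966]

Posterior: Beta(1+71, 1+5) = Beta(72, 6).
Equal-tailed 90% interval: the 0.05 and 0.95 quantiles of Beta(72, 6).
Posterior mean ≈ 0.923, SD ≈ 0.030; a Normal approximation gives roughly [0.874, 0.972].
Exact: F⁻¹(0.05) = 0.868; F⁻¹(0.95) = 0.966.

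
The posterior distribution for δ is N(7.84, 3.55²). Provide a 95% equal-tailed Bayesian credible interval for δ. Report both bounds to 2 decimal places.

[0.88, 14.80]

The posterior is symmetric, so the 95% equal-tailed interval is δ = 7.84 ± z·3.55 with z = 1.960.
Half-width: 1.960 × 3.55 = 6.96.
7.84 − 6.96 = 0.88; 7.84 + 6.96 = 14.80.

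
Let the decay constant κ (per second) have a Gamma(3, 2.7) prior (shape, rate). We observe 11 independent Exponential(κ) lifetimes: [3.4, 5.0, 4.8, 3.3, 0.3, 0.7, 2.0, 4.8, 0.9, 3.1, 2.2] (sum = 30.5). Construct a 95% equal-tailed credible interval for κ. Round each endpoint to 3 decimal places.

[0.231, 0.670]

Posterior: Gamma(3+11, 2.7+30.5) = Gamma(14, 33.2) (shape, rate).
Equal-tailed 95% interval: Gamma(14, 33.2) quantiles at 0.025 and 0.975.
Posterior mean ≈ 0.422, SD ≈ 0.113; a Normal approximation gives roughly [0.201, 0.643].
Exact: lower = 0.231; upper = 0.670.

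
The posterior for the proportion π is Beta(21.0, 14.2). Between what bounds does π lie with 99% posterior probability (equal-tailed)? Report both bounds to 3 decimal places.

[0.382, 0.791]

Posterior: Beta(21.0, 14.2).
Equal-tailed 99% interval: the 0.005 and 0.995 quantiles of Beta(21.0, 14.2).
Posterior mean ≈ 0.597, SD ≈ 0.082; a Normal approximation gives roughly [0.387, 0.807].
Exact: F⁻¹(0.005) = 0.382; F⁻¹(0.995) = 0.791.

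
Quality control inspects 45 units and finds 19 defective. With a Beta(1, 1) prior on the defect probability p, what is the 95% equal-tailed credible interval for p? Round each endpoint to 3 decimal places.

[0.289, 0.568]

Posterior: Beta(1+19, 1+26) = Beta(20, 27).
Equal-tailed 95% interval: the 0.025 and 0.975 quantiles of Beta(20, 27).
Posterior mean ≈ 0.426, SD ≈ 0.071; a Normal approximation gives roughly [0.286, 0.565].
Exact: F⁻¹(0.025) = 0.289; F⁻¹(0.975) = 0.568.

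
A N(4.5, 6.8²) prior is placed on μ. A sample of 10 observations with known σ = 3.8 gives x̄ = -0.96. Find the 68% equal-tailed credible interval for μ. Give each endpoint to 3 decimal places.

Posterior precision = 1/6.8² + 10/3.8² = 0.0216 + 0.6925 = 0.7141, so posterior SD = 1.1833.
Posterior mean = (4.5/6.8² + 10·-0.96/3.8²) / 0.7141 = -0.7947.
Interval: -0.7947 ± 0.994 × 1.1833 → [-1.971, 0.382].

[-1.971, 0.382]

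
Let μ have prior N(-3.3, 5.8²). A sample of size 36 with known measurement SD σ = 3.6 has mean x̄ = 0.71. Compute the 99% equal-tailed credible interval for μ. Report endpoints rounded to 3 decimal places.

Posterior precision = 1/5.8² + 36/3.6² = 0.0297 + 2.7778 = 2.8075, so posterior SD = 0.5968.
Posterior mean = (-3.3/5.8² + 36·0.71/3.6²) / 2.8075 = 0.6675.
Interval: 0.6675 ± 2.576 × 0.5968 → [-0.870, 2.205].

[-0.870, 2.205]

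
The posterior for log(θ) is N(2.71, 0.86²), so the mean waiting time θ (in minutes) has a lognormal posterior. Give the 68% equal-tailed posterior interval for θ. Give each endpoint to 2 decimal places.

[6.39, 35.35]

On the log scale the 68% interval is 2.71 ± 0.994 × 0.86 = [1.8548, 3.5652].
Exponentiate: [e^1.8548, e^3.5652] = [6.39, 35.35].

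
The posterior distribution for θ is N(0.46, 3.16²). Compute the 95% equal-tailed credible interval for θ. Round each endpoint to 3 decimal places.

[-5.733, 6.653]

The posterior is symmetric, so the 95% equal-tailed interval is θ = 0.46 ± z·3.16 with z = 1.960.
Half-width: 1.960 × 3.16 = 6.193.
0.46 − 6.193 = -5.733; 0.46 + 6.193 = 6.653.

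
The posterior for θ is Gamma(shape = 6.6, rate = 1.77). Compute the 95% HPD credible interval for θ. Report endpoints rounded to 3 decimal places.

[1.192, 6.614]

The posterior is unimodal and skewed, so the HPD interval has equal density at both endpoints and is the shortest 95% interval.
Solving f(1.192) = f(6.614) with F(6.614) − F(1.192) = 0.95 gives [1.192, 6.614].
For comparison, the equal-tailed interval is [1.450, 7.066]; the HPD is narrower and shifted toward the mode.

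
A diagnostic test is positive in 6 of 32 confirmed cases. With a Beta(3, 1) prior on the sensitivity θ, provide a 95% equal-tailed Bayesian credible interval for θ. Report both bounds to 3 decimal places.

Posterior: Beta(3+6, 1+26) = Beta(9, 27).
Equal-tailed 95% interval: the 0.025 and 0.975 quantiles of Beta(9, 27).
Posterior mean ≈ 0.250, SD ≈ 0.071; a Normal approximation gives roughly [0.110, 0.390].
Exact: F⁻¹(0.025) = 0.125; F⁻¹(0.975) = 0.401.

[0.125, 0.401]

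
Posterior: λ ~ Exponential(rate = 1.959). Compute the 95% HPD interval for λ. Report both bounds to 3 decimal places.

[0.000, 1.529]

The exponential density is strictly decreasing on [0, ∞), so the HPD interval is anchored at 0: [0, q] with P(λ ≤ q) = 0.95.
q = −ln(1 − 0.95) / 1.959 = 2.9957 / 1.959 = 1.529.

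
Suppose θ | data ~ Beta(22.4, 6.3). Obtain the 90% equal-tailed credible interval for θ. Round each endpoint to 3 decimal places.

[0.645, 0.893]

Posterior: Beta(22.4, 6.3).
Equal-tailed 90% interval: the 0.05 and 0.95 quantiles of Beta(22.4, 6.3).
Posterior mean ≈ 0.780, SD ≈ 0.076; a Normal approximation gives roughly [0.656, 0.905].
Exact: F⁻¹(0.05) = 0.645; F⁻¹(0.95) = 0.893.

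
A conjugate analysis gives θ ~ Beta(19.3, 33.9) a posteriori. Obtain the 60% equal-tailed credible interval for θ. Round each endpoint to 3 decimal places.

Posterior: Beta(19.3, 33.9).
Equal-tailed 60% interval: the 0.2 and 0.8 quantiles of Beta(19.3, 33.9).
Posterior mean ≈ 0.363, SD ≈ 0.065; a Normal approximation gives roughly [0.308, 0.418].
Exact: F⁻¹(0.2) = 0.307; F⁻¹(0.8) = 0.418.

[0.307, 0.418]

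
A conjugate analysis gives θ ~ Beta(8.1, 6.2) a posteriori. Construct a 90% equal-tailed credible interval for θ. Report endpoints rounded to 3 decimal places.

Posterior: Beta(8.1, 6.2).
Equal-tailed 90% interval: the 0.05 and 0.95 quantiles of Beta(8.1, 6.2).
Posterior mean ≈ 0.566, SD ≈ 0.127; a Normal approximation gives roughly [0.358, 0.775].
Exact: F⁻¹(0.05) = 0.352; F⁻¹(0.95) = 0.770.

[0.352, 0.770]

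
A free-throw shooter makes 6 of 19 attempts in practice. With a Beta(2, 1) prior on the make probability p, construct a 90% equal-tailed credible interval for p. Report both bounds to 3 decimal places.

Posterior: Beta(2+6, 1+13) = Beta(8, 14).
Equal-tailed 90% interval: the 0.05 and 0.95 quantiles of Beta(8, 14).
Posterior mean ≈ 0.364, SD ≈ 0.100; a Normal approximation gives roughly [0.199, 0.529].
Exact: F⁻¹(0.05) = 0.206; F⁻¹(0.95) = 0.536.

[0.206, 0.536]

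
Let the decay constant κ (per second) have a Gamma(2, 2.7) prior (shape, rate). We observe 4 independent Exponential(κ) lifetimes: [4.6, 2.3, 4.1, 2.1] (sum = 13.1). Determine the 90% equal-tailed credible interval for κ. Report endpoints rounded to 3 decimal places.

[0.165, 0.665]

Posterior: Gamma(2+4, 2.7+13.1) = Gamma(6, 15.8) (shape, rate).
Equal-tailed 90% interval: Gamma(6, 15.8) quantiles at 0.05 and 0.95.
Posterior mean ≈ 0.380, SD ≈ 0.155; a Normal approximation gives roughly [0.125, 0.635].
Exact: lower = 0.165; upper = 0.665.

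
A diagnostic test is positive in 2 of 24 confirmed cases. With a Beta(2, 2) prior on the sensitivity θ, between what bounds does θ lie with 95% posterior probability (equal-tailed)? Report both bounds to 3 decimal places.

[0.042, 0.292]

Posterior: Beta(2+2, 2+22) = Beta(4, 24).
Equal-tailed 95% interval: the 0.025 and 0.975 quantiles of Beta(4, 24).
Posterior mean ≈ 0.143, SD ≈ 0.065; a Normal approximation gives roughly [0.015, 0.270].
Exact: F⁻¹(0.025) = 0.042; F⁻¹(0.975) = 0.292.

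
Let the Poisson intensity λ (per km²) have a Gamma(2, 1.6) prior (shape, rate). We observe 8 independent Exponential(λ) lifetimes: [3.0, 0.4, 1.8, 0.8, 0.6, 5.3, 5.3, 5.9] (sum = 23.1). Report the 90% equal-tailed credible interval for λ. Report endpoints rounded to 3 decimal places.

Posterior: Gamma(2+8, 1.6+23.1) = Gamma(10, 24.7) (shape, rate).
Equal-tailed 90% interval: Gamma(10, 24.7) quantiles at 0.05 and 0.95.
Posterior mean ≈ 0.405, SD ≈ 0.128; a Normal approximation gives roughly [0.194, 0.615].
Exact: lower = 0.220; upper = 0.636.

[0.220, 0.636]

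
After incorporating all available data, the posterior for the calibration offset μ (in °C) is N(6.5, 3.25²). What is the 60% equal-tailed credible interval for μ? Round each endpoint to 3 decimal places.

The posterior is symmetric, so the 60% equal-tailed interval is μ = 6.5 ± z·3.25 with z = 0.842.
Half-width: 0.842 × 3.25 = 2.735.
6.5 − 2.735 = 3.765; 6.5 + 2.735 = 9.235.

[3.765, 9.235]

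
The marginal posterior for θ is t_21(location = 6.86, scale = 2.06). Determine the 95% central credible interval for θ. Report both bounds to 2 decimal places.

The t_21 distribution is symmetric; the 95% interval is 6.86 ± t·2.06 with t_{0.975,21} = 2.080.
Half-width: 2.080 × 2.06 = 4.28.
6.86 − 4.28 = 2.58; 6.86 + 4.28 = 11.14.

[2.58, 11.14]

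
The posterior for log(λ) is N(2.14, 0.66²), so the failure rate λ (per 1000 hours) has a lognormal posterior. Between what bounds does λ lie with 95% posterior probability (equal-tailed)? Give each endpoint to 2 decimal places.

On the log scale the 95% interval is 2.14 ± 1.960 × 0.66 = [0.8464, 3.4336].
Exponentiate: [e^0.8464, e^3.4336] = [2.33, 30.99].

[2.33, 30.99]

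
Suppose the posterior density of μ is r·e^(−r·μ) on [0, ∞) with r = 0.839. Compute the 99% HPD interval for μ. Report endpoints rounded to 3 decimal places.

The exponential density is strictly decreasing on [0, ∞), so the HPD interval is anchored at 0: [0, q] with P(μ ≤ q) = 0.99.
q = −ln(1 − 0.99) / 0.839 = 4.6052 / 0.839 = 5.489.

[0.000, 5.489]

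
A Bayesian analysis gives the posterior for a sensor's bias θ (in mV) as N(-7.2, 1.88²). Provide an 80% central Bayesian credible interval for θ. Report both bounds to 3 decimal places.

The posterior is symmetric, so the 80% equal-tailed interval is θ = -7.2 ± z·1.88 with z = 1.282.
Half-width: 1.282 × 1.88 = 2.409.
-7.2 − 2.409 = -9.609; -7.2 + 2.409 = -4.791.

[-9.609, -4.791]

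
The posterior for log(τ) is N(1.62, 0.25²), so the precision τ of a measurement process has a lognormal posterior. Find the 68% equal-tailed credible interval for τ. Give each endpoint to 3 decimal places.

[3.941, 6.479]

On the log scale the 68% interval is 1.62 ± 0.994 × 0.25 = [1.3714, 1.8686].
Exponentiate: [e^1.3714, e^1.8686] = [3.941, 6.479].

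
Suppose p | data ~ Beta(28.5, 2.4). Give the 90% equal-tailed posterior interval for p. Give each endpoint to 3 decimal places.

Posterior: Beta(28.5, 2.4).
Equal-tailed 90% interval: the 0.05 and 0.95 quantiles of Beta(28.5, 2.4).
Posterior mean ≈ 0.922, SD ≈ 0.047; a Normal approximation gives roughly [0.844, 1.000].
Exact: F⁻¹(0.05) = 0.832; F⁻¹(0.95) = 0.982.

[0.832, 0.982]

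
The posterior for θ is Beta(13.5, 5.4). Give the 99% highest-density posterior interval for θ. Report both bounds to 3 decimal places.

The posterior is unimodal and skewed, so the HPD interval has equal density at both endpoints and is the shortest 99% interval.
Solving f(0.442) = f(0.933) with F(0.933) − F(0.442) = 0.99 gives [0.442, 0.933].
For comparison, the equal-tailed interval is [0.425, 0.923]; the HPD is narrower and shifted toward the mode.

[0.442, 0.933]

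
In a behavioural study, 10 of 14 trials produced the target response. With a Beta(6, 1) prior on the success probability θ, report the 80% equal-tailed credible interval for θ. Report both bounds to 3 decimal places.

Posterior: Beta(6+10, 1+4) = Beta(16, 5).
Equal-tailed 80% interval: the 0.1 and 0.9 quantiles of Beta(16, 5).
Posterior mean ≈ 0.762, SD ≈ 0.091; a Normal approximation gives roughly [0.646, 0.878].
Exact: F⁻¹(0.1) = 0.639; F⁻¹(0.9) = 0.873.

[0.639, 0.873]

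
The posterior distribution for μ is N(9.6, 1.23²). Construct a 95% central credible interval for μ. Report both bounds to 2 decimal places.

[7.19, 12.01]

The posterior is symmetric, so the 95% equal-tailed interval is μ = 9.6 ± z·1.23 with z = 1.960.
Half-width: 1.960 × 1.23 = 2.41.
9.6 − 2.41 = 7.19; 9.6 + 2.41 = 12.01.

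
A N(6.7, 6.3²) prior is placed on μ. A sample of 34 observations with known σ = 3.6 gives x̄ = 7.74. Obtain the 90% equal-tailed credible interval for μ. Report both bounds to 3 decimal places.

[6.719, 8.741]

Posterior precision = 1/6.3² + 34/3.6² = 0.0252 + 2.6235 = 2.6487, so posterior SD = 0.6145.
Posterior mean = (6.7/6.3² + 34·7.74/3.6²) / 2.6487 = 7.7301.
Interval: 7.7301 ± 1.645 × 0.6145 → [6.719, 8.741].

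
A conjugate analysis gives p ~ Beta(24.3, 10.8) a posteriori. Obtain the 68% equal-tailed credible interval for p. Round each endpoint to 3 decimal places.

[0.615, 0.769]

Posterior: Beta(24.3, 10.8).
Equal-tailed 68% interval: the 0.16 and 0.84 quantiles of Beta(24.3, 10.8).
Posterior mean ≈ 0.692, SD ≈ 0.077; a Normal approximation gives roughly [0.616, 0.769].
Exact: F⁻¹(0.16) = 0.615; F⁻¹(0.84) = 0.769.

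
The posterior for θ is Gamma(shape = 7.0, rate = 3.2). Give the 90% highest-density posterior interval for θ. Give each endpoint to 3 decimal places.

The posterior is unimodal and skewed, so the HPD interval has equal density at both endpoints and is the shortest 90% interval.
Solving f(0.870) = f(3.456) with F(3.456) − F(0.870) = 0.90 gives [0.870, 3.456].
For comparison, the equal-tailed interval is [1.027, 3.701]; the HPD is narrower and shifted toward the mode.

[0.870, 3.456]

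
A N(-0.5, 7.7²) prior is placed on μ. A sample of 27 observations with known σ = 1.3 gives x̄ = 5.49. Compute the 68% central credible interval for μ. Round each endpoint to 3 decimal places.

Posterior precision = 1/7.7² + 27/1.3² = 0.0169 + 15.9763 = 15.9932, so posterior SD = 0.2501.
Posterior mean = (-0.5/7.7² + 27·5.49/1.3²) / 15.9932 = 5.4837.
Interval: 5.4837 ± 0.994 × 0.2501 → [5.235, 5.732].

[5.235, 5.732]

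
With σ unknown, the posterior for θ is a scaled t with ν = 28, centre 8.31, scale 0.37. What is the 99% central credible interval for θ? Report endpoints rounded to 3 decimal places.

The t_28 distribution is symmetric; the 99% interval is 8.31 ± t·0.37 with t_{0.995,28} = 2.763.
Half-width: 2.763 × 0.37 = 1.022.
8.31 − 1.022 = 7.288; 8.31 + 1.022 = 9.332.

[7.288, 9.332]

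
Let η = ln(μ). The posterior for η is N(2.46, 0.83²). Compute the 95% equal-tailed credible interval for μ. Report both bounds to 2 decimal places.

[2.30, 59.55]

On the log scale the 95% interval is 2.46 ± 1.960 × 0.83 = [0.8332, 4.0868].
Exponentiate: [e^0.8332, e^4.0868] = [2.30, 59.55].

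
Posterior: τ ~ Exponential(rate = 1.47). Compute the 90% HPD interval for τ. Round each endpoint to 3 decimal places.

[0.000, 1.566]

The exponential density is strictly decreasing on [0, ∞), so the HPD interval is anchored at 0: [0, q] with P(τ ≤ q) = 0.90.
q = −ln(1 − 0.90) / 1.47 = 2.3026 / 1.47 = 1.566.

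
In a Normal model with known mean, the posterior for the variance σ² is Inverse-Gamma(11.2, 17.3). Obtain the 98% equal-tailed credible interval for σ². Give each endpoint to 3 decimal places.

Inverse-Gamma(11.2, 17.3) quantiles: F⁻¹(0.01) and F⁻¹(0.99).
Equivalently, 1/σ² ~ Gamma(11.2, rate = 17.3); invert its 0.99 and 0.01 quantiles.
Posterior mean ≈ 1.696, SD ≈ 0.559; a Normal approximation gives roughly [0.395, 2.997].
Exact: lower = 0.847; upper = 3.530.

[0.847, 3.530]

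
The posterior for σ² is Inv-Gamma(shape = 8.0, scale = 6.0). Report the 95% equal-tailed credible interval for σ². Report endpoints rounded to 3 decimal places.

[0.416, 1.737]

Inverse-Gamma(8.0, 6.0) quantiles: F⁻¹(0.025) and F⁻¹(0.975).
Equivalently, 1/σ² ~ Gamma(8.0, rate = 6.0); invert its 0.975 and 0.025 quantiles.
Posterior mean ≈ 0.857, SD ≈ 0.350; a Normal approximation gives roughly [0.171, 1.543].
Exact: lower = 0.416; upper = 1.737.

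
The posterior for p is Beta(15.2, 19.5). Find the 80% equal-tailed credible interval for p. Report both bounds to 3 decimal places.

Posterior: Beta(15.2, 19.5).
Equal-tailed 80% interval: the 0.1 and 0.9 quantiles of Beta(15.2, 19.5).
Posterior mean ≈ 0.438, SD ≈ 0.083; a Normal approximation gives roughly [0.332, 0.544].
Exact: F⁻¹(0.1) = 0.331; F⁻¹(0.9) = 0.546.

[0.331, 0.546]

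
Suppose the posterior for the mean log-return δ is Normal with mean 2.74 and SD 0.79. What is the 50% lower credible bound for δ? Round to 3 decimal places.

Need L with P(δ ≥ L) = 0.50: L = 2.74 − z_{0.5}·0.79.
z = 0.000; L = 2.74 − 0.000 × 0.79 = 2.740.

2.740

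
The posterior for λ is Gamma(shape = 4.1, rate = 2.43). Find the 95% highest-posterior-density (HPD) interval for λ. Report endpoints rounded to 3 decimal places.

[0.312, 3.333]

The posterior is unimodal and skewed, so the HPD interval has equal density at both endpoints and is the shortest 95% interval.
Solving f(0.312) = f(3.333) with F(3.333) − F(0.312) = 0.95 gives [0.312, 3.333].
For comparison, the equal-tailed interval is [0.469, 3.670]; the HPD is narrower and shifted toward the mode.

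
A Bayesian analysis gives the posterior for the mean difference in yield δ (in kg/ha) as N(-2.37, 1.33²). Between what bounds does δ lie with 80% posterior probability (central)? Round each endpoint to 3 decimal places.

The posterior is symmetric, so the 80% equal-tailed interval is δ = -2.37 ± z·1.33 with z = 1.282.
Half-width: 1.282 × 1.33 = 1.704.
-2.37 − 1.704 = -4.074; -2.37 + 1.704 = -0.666.

[-4.074, -0.666]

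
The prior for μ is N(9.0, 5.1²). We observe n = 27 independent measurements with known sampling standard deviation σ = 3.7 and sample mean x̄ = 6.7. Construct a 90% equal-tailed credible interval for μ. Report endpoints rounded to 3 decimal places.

Posterior precision = 1/5.1² + 27/3.7² = 0.0384 + 1.9722 = 2.0107, so posterior SD = 0.7052.
Posterior mean = (9.0/5.1² + 27·6.7/3.7²) / 2.0107 = 6.7440.
Interval: 6.7440 ± 1.645 × 0.7052 → [5.584, 7.904].

[5.584, 7.904]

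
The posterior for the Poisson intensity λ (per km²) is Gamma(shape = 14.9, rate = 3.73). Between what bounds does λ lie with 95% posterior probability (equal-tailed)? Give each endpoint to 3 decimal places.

[2.231, 6.264]

Posterior: Gamma(shape 14.9, rate 3.73).
Equal-tailed 95% interval: Gamma(14.9, 3.73) quantiles at 0.025 and 0.975.
Posterior mean ≈ 3.995, SD ≈ 1.035; a Normal approximation gives roughly [1.966, 6.023].
Exact: lower = 2.231; upper = 6.264.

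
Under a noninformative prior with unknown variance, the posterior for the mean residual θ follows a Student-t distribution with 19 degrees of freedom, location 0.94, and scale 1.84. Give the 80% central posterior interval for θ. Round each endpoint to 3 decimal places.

The t_19 distribution is symmetric; the 80% interval is 0.94 ± t·1.84 with t_{0.9,19} = 1.328.
Half-width: 1.328 × 1.84 = 2.443.
0.94 − 2.443 = -1.503; 0.94 + 2.443 = 3.383.

[-1.503, 3.383]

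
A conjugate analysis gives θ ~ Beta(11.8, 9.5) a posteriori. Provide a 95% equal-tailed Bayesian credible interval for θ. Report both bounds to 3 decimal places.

Posterior: Beta(11.8, 9.5).
Equal-tailed 95% interval: the 0.025 and 0.975 quantiles of Beta(11.8, 9.5).
Posterior mean ≈ 0.554, SD ≈ 0.105; a Normal approximation gives roughly [0.348, 0.760].
Exact: F⁻¹(0.025) = 0.345; F⁻¹(0.975) = 0.753.

[0.345, 0.753]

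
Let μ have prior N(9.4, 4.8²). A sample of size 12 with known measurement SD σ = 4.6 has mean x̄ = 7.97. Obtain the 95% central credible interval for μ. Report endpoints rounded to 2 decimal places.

Posterior precision = 1/4.8² + 12/4.6² = 0.0434 + 0.5671 = 0.6105, so posterior SD = 1.2798.
Posterior mean = (9.4/4.8² + 12·7.97/4.6²) / 0.6105 = 8.0717.
Interval: 8.0717 ± 1.960 × 1.2798 → [5.56, 10.58].

[5.56, 10.58]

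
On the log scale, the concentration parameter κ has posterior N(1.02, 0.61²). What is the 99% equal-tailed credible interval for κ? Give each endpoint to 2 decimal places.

[0.58, 13.35]

On the log scale the 99% interval is 1.02 ± 2.576 × 0.61 = [-0.5513, 2.5913].
Exponentiate: [e^-0.5513, e^2.5913] = [0.58, 13.35].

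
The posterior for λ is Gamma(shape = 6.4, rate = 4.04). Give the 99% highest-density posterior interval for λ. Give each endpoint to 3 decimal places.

The posterior is unimodal and skewed, so the HPD interval has equal density at both endpoints and is the shortest 99% interval.
Solving f(0.336) = f(3.450) with F(3.450) − F(0.336) = 0.99 gives [0.336, 3.450].
For comparison, the equal-tailed interval is [0.429, 3.653]; the HPD is narrower and shifted toward the mode.

[0.336, 3.450]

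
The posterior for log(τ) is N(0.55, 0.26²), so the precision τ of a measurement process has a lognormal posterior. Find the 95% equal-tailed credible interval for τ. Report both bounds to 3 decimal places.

On the log scale the 95% interval is 0.55 ± 1.960 × 0.26 = [0.0404, 1.0596].
Exponentiate: [e^0.0404, e^1.0596] = [1.041, 2.885].

[1.041, 2.885]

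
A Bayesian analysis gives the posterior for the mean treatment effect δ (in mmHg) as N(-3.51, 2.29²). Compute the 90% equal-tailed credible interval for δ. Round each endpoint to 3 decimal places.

The posterior is symmetric, so the 90% equal-tailed interval is δ = -3.51 ± z·2.29 with z = 1.645.
Half-width: 1.645 × 2.29 = 3.767.
-3.51 − 3.767 = -7.277; -3.51 + 3.767 = 0.257.

[-7.277, 0.257]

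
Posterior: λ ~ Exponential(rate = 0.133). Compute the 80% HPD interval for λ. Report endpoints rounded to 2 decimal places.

[0.00, 12.10]

The exponential density is strictly decreasing on [0, ∞), so the HPD interval is anchored at 0: [0, q] with P(λ ≤ q) = 0.80.
q = −ln(1 − 0.80) / 0.133 = 1.6094 / 0.133 = 12.10.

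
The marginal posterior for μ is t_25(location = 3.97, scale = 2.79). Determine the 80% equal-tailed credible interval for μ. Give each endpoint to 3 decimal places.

The t_25 distribution is symmetric; the 80% interval is 3.97 ± t·2.79 with t_{0.9,25} = 1.316.
Half-width: 1.316 × 2.79 = 3.673.
3.97 − 3.673 = 0.297; 3.97 + 3.673 = 7.643.

[0.297, 7.643]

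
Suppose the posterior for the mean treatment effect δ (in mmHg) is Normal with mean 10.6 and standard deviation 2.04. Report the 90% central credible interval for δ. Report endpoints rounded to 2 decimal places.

[7.24, 13.96]

The posterior is symmetric, so the 90% equal-tailed interval is δ = 10.6 ± z·2.04 with z = 1.645.
Half-width: 1.645 × 2.04 = 3.36.
10.6 − 3.36 = 7.24; 10.6 + 3.36 = 13.96.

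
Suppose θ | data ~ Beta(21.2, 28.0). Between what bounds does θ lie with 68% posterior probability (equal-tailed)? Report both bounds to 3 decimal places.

Posterior: Beta(21.2, 28.0).
Equal-tailed 68% interval: the 0.16 and 0.84 quantiles of Beta(21.2, 28.0).
Posterior mean ≈ 0.431, SD ≈ 0.070; a Normal approximation gives roughly [0.361, 0.500].
Exact: F⁻¹(0.16) = 0.361; F⁻¹(0.84) = 0.501.

[0.361, 0.501]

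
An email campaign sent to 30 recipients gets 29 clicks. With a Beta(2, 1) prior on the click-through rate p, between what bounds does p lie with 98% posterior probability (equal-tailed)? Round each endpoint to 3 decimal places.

[0.810, 0.995]

Posterior: Beta(2+29, 1+1) = Beta(31, 2).
Equal-tailed 98% interval: the 0.01 and 0.99 quantiles of Beta(31, 2).
Posterior mean ≈ 0.939, SD ≈ 0.041; a Normal approximation gives roughly [0.844, 1.035].
Exact: F⁻¹(0.01) = 0.810; F⁻¹(0.99) = 0.995.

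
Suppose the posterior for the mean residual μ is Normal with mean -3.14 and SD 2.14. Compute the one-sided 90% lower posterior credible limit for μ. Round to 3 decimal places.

-5.883

Need L with P(μ ≥ L) = 0.90: L = -3.14 − z_{0.1}·2.14.
z = 1.282; L = -3.14 − 1.282 × 2.14 = -5.883.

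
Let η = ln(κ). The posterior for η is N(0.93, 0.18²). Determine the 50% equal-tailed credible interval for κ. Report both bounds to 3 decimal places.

[2.245, 2.862]

On the log scale the 50% interval is 0.93 ± 0.674 × 0.18 = [0.8086, 1.0514].
Exponentiate: [e^0.8086, e^1.0514] = [2.245, 2.862].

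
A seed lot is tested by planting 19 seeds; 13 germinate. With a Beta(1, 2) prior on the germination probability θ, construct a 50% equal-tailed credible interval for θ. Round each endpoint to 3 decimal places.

Posterior: Beta(1+13, 2+6) = Beta(14, 8).
Equal-tailed 50% interval: the 0.25 and 0.75 quantiles of Beta(14, 8).
Posterior mean ≈ 0.636, SD ≈ 0.100; a Normal approximation gives roughly [0.569, 0.704].
Exact: F⁻¹(0.25) = 0.569; F⁻¹(0.75) = 0.708.

[0.569, 0.708]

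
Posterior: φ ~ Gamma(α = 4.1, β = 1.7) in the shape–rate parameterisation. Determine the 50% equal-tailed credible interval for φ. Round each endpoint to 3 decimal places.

[1.540, 3.075]

Posterior: Gamma(shape 4.1, rate 1.7).
Equal-tailed 50% interval: Gamma(4.1, 1.7) quantiles at 0.25 and 0.75.
Posterior mean ≈ 2.412, SD ≈ 1.191; a Normal approximation gives roughly [1.608, 3.215].
Exact: lower = 1.540; upper = 3.075.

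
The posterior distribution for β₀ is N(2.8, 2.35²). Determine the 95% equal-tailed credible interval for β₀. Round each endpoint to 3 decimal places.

[-1.806, 7.406]

The posterior is symmetric, so the 95% equal-tailed interval is β₀ = 2.8 ± z·2.35 with z = 1.960.
Half-width: 1.960 × 2.35 = 4.606.
2.8 − 4.606 = -1.806; 2.8 + 4.606 = 7.406.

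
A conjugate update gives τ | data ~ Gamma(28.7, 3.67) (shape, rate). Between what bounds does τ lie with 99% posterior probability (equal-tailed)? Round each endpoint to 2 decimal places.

Posterior: Gamma(shape 28.7, rate 3.67).
Equal-tailed 99% interval: Gamma(28.7, 3.67) quantiles at 0.005 and 0.995.
Posterior mean ≈ 7.82, SD ≈ 1.46; a Normal approximation gives roughly [4.06, 11.58].
Exact: lower = 4.57; upper = 12.09.

[4.57, 12.09]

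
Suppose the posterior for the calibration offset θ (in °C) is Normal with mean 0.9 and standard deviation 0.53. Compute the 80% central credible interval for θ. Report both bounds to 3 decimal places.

The posterior is symmetric, so the 80% equal-tailed interval is θ = 0.9 ± z·0.53 with z = 1.282.
Half-width: 1.282 × 0.53 = 0.679.
0.9 − 0.679 = 0.221; 0.9 + 0.679 = 1.579.

[0.221, 1.579]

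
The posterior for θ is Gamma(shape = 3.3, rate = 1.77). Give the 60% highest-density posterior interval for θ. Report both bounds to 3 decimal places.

The posterior is unimodal and skewed, so the HPD interval has equal density at both endpoints and is the shortest 60% interval.
Solving f(0.688) = f(2.196) with F(2.196) − F(0.688) = 0.60 gives [0.688, 2.196].
For comparison, the equal-tailed interval is [0.994, 2.629]; the HPD is narrower and shifted toward the mode.

[0.688, 2.196]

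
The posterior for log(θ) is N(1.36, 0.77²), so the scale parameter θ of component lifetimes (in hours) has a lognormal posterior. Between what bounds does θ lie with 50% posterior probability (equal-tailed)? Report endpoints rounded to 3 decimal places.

[2.318, 6.549]

On the log scale the 50% interval is 1.36 ± 0.674 × 0.77 = [0.8406, 1.8794].
Exponentiate: [e^0.8406, e^1.8794] = [2.318, 6.549].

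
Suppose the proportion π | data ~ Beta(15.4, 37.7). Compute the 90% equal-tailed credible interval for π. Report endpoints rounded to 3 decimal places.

[0.193, 0.396]

Posterior: Beta(15.4, 37.7).
Equal-tailed 90% interval: the 0.05 and 0.95 quantiles of Beta(15.4, 37.7).
Posterior mean ≈ 0.290, SD ≈ 0.062; a Normal approximation gives roughly [0.189, 0.391].
Exact: F⁻¹(0.05) = 0.193; F⁻¹(0.95) = 0.396.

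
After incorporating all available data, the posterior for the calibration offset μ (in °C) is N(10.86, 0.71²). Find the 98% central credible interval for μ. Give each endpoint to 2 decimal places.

[9.21, 12.51]

The posterior is symmetric, so the 98% equal-tailed interval is μ = 10.86 ± z·0.71 with z = 2.326.
Half-width: 2.326 × 0.71 = 1.65.
10.86 − 1.65 = 9.21; 10.86 + 1.65 = 12.51.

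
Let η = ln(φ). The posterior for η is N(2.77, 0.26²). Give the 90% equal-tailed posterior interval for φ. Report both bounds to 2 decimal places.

[10.41, 24.48]

On the log scale the 90% interval is 2.77 ± 1.645 × 0.26 = [2.3423, 3.1977].
Exponentiate: [e^2.3423, e^3.1977] = [10.41, 24.48].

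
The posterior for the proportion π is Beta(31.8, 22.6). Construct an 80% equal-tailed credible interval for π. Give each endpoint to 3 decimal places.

Posterior: Beta(31.8, 22.6).
Equal-tailed 80% interval: the 0.1 and 0.9 quantiles of Beta(31.8, 22.6).
Posterior mean ≈ 0.585, SD ≈ 0.066; a Normal approximation gives roughly [0.500, 0.669].
Exact: F⁻¹(0.1) = 0.499; F⁻¹(0.9) = 0.669.

[0.499, 0.669]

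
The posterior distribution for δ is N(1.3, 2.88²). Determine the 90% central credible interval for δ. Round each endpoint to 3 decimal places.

The posterior is symmetric, so the 90% equal-tailed interval is δ = 1.3 ± z·2.88 with z = 1.645.
Half-width: 1.645 × 2.88 = 4.737.
1.3 − 4.737 = -3.437; 1.3 + 4.737 = 6.037.

[-3.437, 6.037]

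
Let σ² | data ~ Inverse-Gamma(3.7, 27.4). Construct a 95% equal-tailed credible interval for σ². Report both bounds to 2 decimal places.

Inverse-Gamma(3.7, 27.4) quantiles: F⁻¹(0.025) and F⁻¹(0.975).
Equivalently, 1/σ² ~ Gamma(3.7, rate = 27.4); invert its 0.975 and 0.025 quantiles.
Posterior mean ≈ 10.15, SD ≈ 7.78; a Normal approximation gives roughly [-5.11, 25.40].
Exact: lower = 3.30; upper = 29.12.

[3.30, 29.12]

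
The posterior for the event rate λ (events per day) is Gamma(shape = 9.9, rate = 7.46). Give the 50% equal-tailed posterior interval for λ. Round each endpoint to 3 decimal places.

[1.024, 1.582]

Posterior: Gamma(shape 9.9, rate 7.46).
Equal-tailed 50% interval: Gamma(9.9, 7.46) quantiles at 0.25 and 0.75.
Posterior mean ≈ 1.327, SD ≈ 0.422; a Normal approximation gives roughly [1.043, 1.612].
Exact: lower = 1.024; upper = 1.582.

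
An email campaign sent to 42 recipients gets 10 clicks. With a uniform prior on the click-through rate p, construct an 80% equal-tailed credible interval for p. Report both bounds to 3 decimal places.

[0.170, 0.335]

Posterior: Beta(1+10, 1+32) = Beta(11, 33).
Equal-tailed 80% interval: the 0.1 and 0.9 quantiles of Beta(11, 33).
Posterior mean ≈ 0.250, SD ≈ 0.065; a Normal approximation gives roughly [0.167, 0.333].
Exact: F⁻¹(0.1) = 0.170; F⁻¹(0.9) = 0.335.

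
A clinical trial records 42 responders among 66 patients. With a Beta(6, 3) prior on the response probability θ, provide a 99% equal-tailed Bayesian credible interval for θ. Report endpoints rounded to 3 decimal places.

[0.493, 0.773]

Posterior: Beta(6+42, 3+24) = Beta(48, 27).
Equal-tailed 99% interval: the 0.005 and 0.995 quantiles of Beta(48, 27).
Posterior mean ≈ 0.640, SD ≈ 0.055; a Normal approximation gives roughly [0.498, 0.782].
Exact: F⁻¹(0.005) = 0.493; F⁻¹(0.995) = 0.773.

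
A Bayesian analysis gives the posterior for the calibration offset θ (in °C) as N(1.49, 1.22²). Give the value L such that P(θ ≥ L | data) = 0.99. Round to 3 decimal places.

Need L with P(θ ≥ L) = 0.99: L = 1.49 − z_{0.01}·1.22.
z = 2.326; L = 1.49 − 2.326 × 1.22 = -1.348.

-1.348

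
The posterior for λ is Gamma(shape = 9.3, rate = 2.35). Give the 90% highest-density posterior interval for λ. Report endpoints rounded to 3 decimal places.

The posterior is unimodal and skewed, so the HPD interval has equal density at both endpoints and is the shortest 90% interval.
Solving f(1.866) = f(5.977) with F(5.977) − F(1.866) = 0.90 gives [1.866, 5.977].
For comparison, the equal-tailed interval is [2.091, 6.305]; the HPD is narrower and shifted toward the mode.

[1.866, 5.977]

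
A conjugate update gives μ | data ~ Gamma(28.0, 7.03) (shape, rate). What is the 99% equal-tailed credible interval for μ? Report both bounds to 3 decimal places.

[2.311, 6.187]

Posterior: Gamma(shape 28.0, rate 7.03).
Equal-tailed 99% interval: Gamma(28.0, 7.03) quantiles at 0.005 and 0.995.
Posterior mean ≈ 3.983, SD ≈ 0.753; a Normal approximation gives roughly [2.044, 5.922].
Exact: lower = 2.311; upper = 6.187.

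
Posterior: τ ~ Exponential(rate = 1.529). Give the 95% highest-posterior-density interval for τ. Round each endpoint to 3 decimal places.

[0.000, 1.959]

The exponential density is strictly decreasing on [0, ∞), so the HPD interval is anchored at 0: [0, q] with P(τ ≤ q) = 0.95.
q = −ln(1 − 0.95) / 1.529 = 2.9957 / 1.529 = 1.959.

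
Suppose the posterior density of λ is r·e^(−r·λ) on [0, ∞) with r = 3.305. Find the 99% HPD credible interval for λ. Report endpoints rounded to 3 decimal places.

[0.000, 1.393]

The exponential density is strictly decreasing on [0, ∞), so the HPD interval is anchored at 0: [0, q] with P(λ ≤ q) = 0.99.
q = −ln(1 − 0.99) / 3.305 = 4.6052 / 3.305 = 1.393.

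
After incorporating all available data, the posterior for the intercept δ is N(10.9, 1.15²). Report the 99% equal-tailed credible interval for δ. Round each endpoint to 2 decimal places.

The posterior is symmetric, so the 99% equal-tailed interval is δ = 10.9 ± z·1.15 with z = 2.576.
Half-width: 2.576 × 1.15 = 2.96.
10.9 − 2.96 = 7.94; 10.9 + 2.96 = 13.86.

[7.94, 13.86]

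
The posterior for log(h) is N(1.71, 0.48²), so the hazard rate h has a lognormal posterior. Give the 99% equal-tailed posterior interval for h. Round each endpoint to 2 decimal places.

[1.61, 19.04]

On the log scale the 99% interval is 1.71 ± 2.576 × 0.48 = [0.4736, 2.9464].
Exponentiate: [e^0.4736, e^2.9464] = [1.61, 19.04].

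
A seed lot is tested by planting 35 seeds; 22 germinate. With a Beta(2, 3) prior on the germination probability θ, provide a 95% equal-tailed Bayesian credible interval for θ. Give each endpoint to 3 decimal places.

Posterior: Beta(2+22, 3+13) = Beta(24, 16).
Equal-tailed 95% interval: the 0.025 and 0.975 quantiles of Beta(24, 16).
Posterior mean ≈ 0.600, SD ≈ 0.077; a Normal approximation gives roughly [0.450, 0.750].
Exact: F⁻¹(0.025) = 0.446; F⁻¹(0.975) = 0.744.

[0.446, 0.744]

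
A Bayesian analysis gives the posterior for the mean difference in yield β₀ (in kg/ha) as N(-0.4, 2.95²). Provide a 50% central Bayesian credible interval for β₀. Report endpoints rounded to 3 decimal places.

[-2.390, 1.590]

The posterior is symmetric, so the 50% equal-tailed interval is β₀ = -0.4 ± z·2.95 with z = 0.674.
Half-width: 0.674 × 2.95 = 1.990.
-0.4 − 1.990 = -2.390; -0.4 + 1.990 = 1.590.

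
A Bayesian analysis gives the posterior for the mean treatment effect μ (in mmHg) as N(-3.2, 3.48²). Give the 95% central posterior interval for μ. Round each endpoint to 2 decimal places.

The posterior is symmetric, so the 95% equal-tailed interval is μ = -3.2 ± z·3.48 with z = 1.960.
Half-width: 1.960 × 3.48 = 6.82.
-3.2 − 6.82 = -10.02; -3.2 + 6.82 = 3.62.

[-10.02, 3.62]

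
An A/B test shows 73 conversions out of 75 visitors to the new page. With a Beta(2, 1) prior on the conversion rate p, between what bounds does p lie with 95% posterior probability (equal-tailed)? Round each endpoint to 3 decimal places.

[0.909, 0.992]

Posterior: Beta(2+73, 1+2) = Beta(75, 3).
Equal-tailed 95% interval: the 0.025 and 0.975 quantiles of Beta(75, 3).
Posterior mean ≈ 0.962, SD ≈ 0.022; a Normal approximation gives roughly [0.919, 1.004].
Exact: F⁻¹(0.025) = 0.909; F⁻¹(0.975) = 0.992.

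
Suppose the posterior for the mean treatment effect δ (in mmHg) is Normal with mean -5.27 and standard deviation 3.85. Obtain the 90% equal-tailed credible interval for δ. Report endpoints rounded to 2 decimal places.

[-11.60, 1.06]

The posterior is symmetric, so the 90% equal-tailed interval is δ = -5.27 ± z·3.85 with z = 1.645.
Half-width: 1.645 × 3.85 = 6.33.
-5.27 − 6.33 = -11.60; -5.27 + 6.33 = 1.06.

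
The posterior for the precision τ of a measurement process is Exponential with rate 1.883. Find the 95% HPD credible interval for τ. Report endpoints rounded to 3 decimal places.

[0.000, 1.591]

The exponential density is strictly decreasing on [0, ∞), so the HPD interval is anchored at 0: [0, q] with P(τ ≤ q) = 0.95.
q = −ln(1 − 0.95) / 1.883 = 2.9957 / 1.883 = 1.591.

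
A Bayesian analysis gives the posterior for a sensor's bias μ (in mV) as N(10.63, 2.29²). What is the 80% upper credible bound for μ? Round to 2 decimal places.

12.56

Need U with P(μ ≤ U) = 0.80: U = 10.63 + z_{0.2}·2.29.
z = 0.842; U = 10.63 + 0.842 × 2.29 = 12.56.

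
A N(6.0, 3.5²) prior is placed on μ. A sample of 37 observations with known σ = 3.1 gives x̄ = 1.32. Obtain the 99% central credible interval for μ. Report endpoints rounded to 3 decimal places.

Posterior precision = 1/3.5² + 37/3.1² = 0.0816 + 3.8502 = 3.9318, so posterior SD = 0.5043.
Posterior mean = (6.0/3.5² + 37·1.32/3.1²) / 3.9318 = 1.4172.
Interval: 1.4172 ± 2.576 × 0.5043 → [0.118, 2.716].

[0.118, 2.716]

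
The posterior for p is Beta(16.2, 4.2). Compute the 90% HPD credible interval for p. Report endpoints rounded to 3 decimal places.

The posterior is unimodal and skewed, so the HPD interval has equal density at both endpoints and is the shortest 90% interval.
Solving f(0.659) = f(0.936) with F(0.936) − F(0.659) = 0.90 gives [0.659, 0.936].
For comparison, the equal-tailed interval is [0.635, 0.920]; the HPD is narrower and shifted toward the mode.

[0.659, 0.936]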